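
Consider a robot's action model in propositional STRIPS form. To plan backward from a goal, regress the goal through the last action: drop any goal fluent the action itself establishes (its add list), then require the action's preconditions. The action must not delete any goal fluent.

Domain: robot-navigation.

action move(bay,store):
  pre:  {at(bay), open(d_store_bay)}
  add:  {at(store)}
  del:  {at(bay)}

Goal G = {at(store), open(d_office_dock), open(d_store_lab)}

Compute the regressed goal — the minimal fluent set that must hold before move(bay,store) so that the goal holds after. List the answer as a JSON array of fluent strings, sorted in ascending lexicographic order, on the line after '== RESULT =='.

Regress:
  G ∩ del = {}  (empty — regression defined)
  G \ add = {at(store), open(d_office_dock), open(d_store_lab)} \ {at(store)} = {open(d_office_dock), open(d_store_lab)}
  ∪ pre   = {open(d_office_dock), open(d_store_lab)} ∪ {at(bay), open(d_store_bay)}
          = {at(bay), open(d_office_dock), open(d_store_bay), open(d_store_lab)}

== RESULT ==
["at(bay)", "open(d_office_dock)", "open(d_store_bay)", "open(d_store_lab)"]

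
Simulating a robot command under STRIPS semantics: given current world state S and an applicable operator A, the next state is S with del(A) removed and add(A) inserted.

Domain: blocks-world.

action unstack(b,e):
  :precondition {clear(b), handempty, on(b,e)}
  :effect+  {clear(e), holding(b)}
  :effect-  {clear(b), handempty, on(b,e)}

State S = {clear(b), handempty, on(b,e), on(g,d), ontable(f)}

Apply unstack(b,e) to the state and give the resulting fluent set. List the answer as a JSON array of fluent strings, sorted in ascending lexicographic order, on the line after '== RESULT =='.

Compute (S \ del) ∪ add:
  pre ⊆ S: {clear(b), handempty, on(b,e)} ⊆ S  — applicable
  S \ del = {on(g,d), ontable(f)}
  ∪ add   = {clear(e), holding(b), on(g,d), ontable(f)}

== RESULT ==
["clear(e)", "holding(b)", "on(g,d)", "ontable(f)"]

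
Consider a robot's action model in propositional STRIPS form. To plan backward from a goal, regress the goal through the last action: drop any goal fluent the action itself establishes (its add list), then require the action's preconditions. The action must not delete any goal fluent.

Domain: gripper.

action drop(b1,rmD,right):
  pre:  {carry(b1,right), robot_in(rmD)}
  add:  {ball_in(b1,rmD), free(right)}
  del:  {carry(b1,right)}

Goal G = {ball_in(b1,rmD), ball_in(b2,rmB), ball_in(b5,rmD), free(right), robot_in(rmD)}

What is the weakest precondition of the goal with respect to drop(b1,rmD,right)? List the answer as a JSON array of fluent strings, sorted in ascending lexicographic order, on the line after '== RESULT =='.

Compute (G \ add) ∪ pre:
  G ∩ del = {}  (empty — regression defined)
  G \ add = {ball_in(b1,rmD), ball_in(b2,rmB), ball_in(b5,rmD), free(right), robot_in(rmD)} \ {ball_in(b1,rmD), free(right)} = {ball_in(b2,rmB), ball_in(b5,rmD), robot_in(rmD)}
  ∪ pre   = {ball_in(b2,rmB), ball_in(b5,rmD), robot_in(rmD)} ∪ {carry(b1,right), robot_in(rmD)}
          = {ball_in(b2,rmB), ball_in(b5,rmD), carry(b1,right), robot_in(rmD)}

== RESULT ==
["ball_in(b2,rmB)", "ball_in(b5,rmD)", "carry(b1,right)", "robot_in(rmD)"]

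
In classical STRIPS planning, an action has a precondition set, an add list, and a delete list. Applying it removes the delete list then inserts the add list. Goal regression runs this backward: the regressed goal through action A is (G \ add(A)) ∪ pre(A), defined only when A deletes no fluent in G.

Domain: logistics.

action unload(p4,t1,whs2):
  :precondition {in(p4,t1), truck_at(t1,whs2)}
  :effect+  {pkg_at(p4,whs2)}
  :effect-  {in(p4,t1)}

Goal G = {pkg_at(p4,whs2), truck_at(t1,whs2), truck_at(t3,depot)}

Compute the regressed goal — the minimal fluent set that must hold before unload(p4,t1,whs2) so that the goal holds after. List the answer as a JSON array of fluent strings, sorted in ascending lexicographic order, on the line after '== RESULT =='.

Compute (G \ add) ∪ pre:
  G ∩ del = {}  (empty — regression defined)
  G \ add = {pkg_at(p4,whs2), truck_at(t1,whs2), truck_at(t3,depot)} \ {pkg_at(p4,whs2)} = {truck_at(t1,whs2), truck_at(t3,depot)}
  ∪ pre   = {truck_at(t1,whs2), truck_at(t3,depot)} ∪ {in(p4,t1), truck_at(t1,whs2)}
          = {in(p4,t1), truck_at(t1,whs2), truck_at(t3,depot)}

== RESULT ==
["in(p4,t1)", "truck_at(t1,whs2)", "truck_at(t3,depot)"]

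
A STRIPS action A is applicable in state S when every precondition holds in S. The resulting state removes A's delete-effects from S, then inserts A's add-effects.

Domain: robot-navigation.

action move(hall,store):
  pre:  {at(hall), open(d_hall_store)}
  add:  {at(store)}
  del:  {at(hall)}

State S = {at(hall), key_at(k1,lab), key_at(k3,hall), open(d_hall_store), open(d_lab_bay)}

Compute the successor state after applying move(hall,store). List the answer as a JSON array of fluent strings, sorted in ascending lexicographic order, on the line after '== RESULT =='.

Progress:
  pre ⊆ S: {at(hall), open(d_hall_store)} ⊆ S  — applicable
  S \ del = {key_at(k1,lab), key_at(k3,hall), open(d_hall_store), open(d_lab_bay)}
  ∪ add   = {at(store), key_at(k1,lab), key_at(k3,hall), open(d_hall_store), open(d_lab_bay)}

== RESULT ==
["at(store)", "key_at(k1,lab)", "key_at(k3,hall)", "open(d_hall_store)", "open(d_lab_bay)"]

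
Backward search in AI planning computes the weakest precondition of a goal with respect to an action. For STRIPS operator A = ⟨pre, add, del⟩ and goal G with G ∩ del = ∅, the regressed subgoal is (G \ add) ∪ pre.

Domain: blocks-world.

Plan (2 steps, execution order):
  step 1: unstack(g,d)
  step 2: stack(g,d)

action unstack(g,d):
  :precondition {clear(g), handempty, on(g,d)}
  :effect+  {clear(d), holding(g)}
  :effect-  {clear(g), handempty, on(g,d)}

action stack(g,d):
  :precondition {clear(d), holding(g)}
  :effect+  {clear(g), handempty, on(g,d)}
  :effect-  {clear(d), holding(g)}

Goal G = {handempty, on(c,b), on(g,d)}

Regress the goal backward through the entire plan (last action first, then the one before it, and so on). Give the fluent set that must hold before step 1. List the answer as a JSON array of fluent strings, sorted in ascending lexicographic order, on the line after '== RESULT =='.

Regress step by step:
  through step 2 (stack(g,d)): drop {handempty, on(g,d)}, keep {on(c,b)}, require {clear(d), holding(g)}
    → {clear(d), holding(g), on(c,b)}
  through step 1 (unstack(g,d)): drop {clear(d), holding(g)}, keep {on(c,b)}, require {clear(g), handempty, on(g,d)}
    → {clear(g), handempty, on(c,b), on(g,d)}

== RESULT ==
["clear(g)", "handempty", "on(c,b)", "on(g,d)"]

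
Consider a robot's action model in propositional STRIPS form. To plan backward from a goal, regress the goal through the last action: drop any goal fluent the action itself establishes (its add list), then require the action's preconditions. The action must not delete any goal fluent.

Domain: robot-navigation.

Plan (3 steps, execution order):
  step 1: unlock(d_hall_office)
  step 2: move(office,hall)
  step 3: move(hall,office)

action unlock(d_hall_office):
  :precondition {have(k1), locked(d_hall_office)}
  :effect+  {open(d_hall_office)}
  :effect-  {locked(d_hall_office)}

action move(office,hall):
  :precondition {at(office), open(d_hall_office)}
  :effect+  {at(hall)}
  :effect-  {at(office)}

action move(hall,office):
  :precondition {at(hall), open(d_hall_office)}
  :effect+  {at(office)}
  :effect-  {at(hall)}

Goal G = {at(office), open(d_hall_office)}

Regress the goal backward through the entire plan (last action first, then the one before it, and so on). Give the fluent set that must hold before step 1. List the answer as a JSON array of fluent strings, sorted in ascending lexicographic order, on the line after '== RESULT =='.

Work backward from the goal:
  through step 3 (move(hall,office)): drop {at(office)}, keep {open(d_hall_office)}, require {at(hall), open(d_hall_office)}
    → {at(hall), open(d_hall_office)}
  through step 2 (move(office,hall)): drop {at(hall)}, keep {open(d_hall_office)}, require {at(office), open(d_hall_office)}
    → {at(office), open(d_hall_office)}
  through step 1 (unlock(d_hall_office)): drop {open(d_hall_office)}, keep {at(office)}, require {have(k1), locked(d_hall_office)}
    → {at(office), have(k1), locked(d_hall_office)}

== RESULT ==
["at(office)", "have(k1)", "locked(d_hall_office)"]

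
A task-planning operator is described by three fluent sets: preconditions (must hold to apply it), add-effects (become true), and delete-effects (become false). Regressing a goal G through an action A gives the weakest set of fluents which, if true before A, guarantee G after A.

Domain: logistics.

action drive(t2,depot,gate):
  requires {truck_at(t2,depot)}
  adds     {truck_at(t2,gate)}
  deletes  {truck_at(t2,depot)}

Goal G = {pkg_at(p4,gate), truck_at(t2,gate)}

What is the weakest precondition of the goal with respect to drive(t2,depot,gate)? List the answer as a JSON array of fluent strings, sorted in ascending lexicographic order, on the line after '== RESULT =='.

Compute (G \ add) ∪ pre:
  G ∩ del = {}  (empty — regression defined)
  G \ add = {pkg_at(p4,gate), truck_at(t2,gate)} \ {truck_at(t2,gate)} = {pkg_at(p4,gate)}
  ∪ pre   = {pkg_at(p4,gate)} ∪ {truck_at(t2,depot)}
          = {pkg_at(p4,gate), truck_at(t2,depot)}

== RESULT ==
["pkg_at(p4,gate)", "truck_at(t2,depot)"]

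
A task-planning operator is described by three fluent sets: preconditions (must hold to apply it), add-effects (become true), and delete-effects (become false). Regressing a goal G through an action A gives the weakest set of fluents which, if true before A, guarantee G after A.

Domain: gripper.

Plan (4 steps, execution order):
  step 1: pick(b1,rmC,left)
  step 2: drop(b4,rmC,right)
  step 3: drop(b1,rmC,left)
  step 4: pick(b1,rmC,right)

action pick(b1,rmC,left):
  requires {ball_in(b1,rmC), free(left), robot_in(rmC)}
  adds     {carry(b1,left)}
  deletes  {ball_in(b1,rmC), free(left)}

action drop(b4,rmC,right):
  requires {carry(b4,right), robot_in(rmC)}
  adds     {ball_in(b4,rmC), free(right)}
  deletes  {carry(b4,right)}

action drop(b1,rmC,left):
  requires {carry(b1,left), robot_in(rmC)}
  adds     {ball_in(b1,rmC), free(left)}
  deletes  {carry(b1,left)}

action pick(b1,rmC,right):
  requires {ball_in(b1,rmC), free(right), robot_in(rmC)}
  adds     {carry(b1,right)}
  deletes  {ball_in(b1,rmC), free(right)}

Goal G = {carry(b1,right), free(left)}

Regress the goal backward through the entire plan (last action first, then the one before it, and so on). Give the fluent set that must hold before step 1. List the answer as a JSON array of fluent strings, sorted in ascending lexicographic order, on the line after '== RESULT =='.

Work backward from the goal:
  through step 4 (pick(b1,rmC,right)): drop {carry(b1,right)}, keep {free(left)}, require {ball_in(b1,rmC), free(right), robot_in(rmC)}
    → {ball_in(b1,rmC), free(left), free(right), robot_in(rmC)}
  through step 3 (drop(b1,rmC,left)): drop {ball_in(b1,rmC), free(left)}, keep {free(right), robot_in(rmC)}, require {carry(b1,left), robot_in(rmC)}
    → {carry(b1,left), free(right), robot_in(rmC)}
  through step 2 (drop(b4,rmC,right)): drop {free(right)}, keep {carry(b1,left), robot_in(rmC)}, require {carry(b4,right), robot_in(rmC)}
    → {carry(b1,left), carry(b4,right), robot_in(rmC)}
  through step 1 (pick(b1,rmC,left)): drop {carry(b1,left)}, keep {carry(b4,right), robot_in(rmC)}, require {ball_in(b1,rmC), free(left), robot_in(rmC)}
    → {ball_in(b1,rmC), carry(b4,right), free(left), robot_in(rmC)}

== RESULT ==
["ball_in(b1,rmC)", "carry(b4,right)", "free(left)", "robot_in(rmC)"]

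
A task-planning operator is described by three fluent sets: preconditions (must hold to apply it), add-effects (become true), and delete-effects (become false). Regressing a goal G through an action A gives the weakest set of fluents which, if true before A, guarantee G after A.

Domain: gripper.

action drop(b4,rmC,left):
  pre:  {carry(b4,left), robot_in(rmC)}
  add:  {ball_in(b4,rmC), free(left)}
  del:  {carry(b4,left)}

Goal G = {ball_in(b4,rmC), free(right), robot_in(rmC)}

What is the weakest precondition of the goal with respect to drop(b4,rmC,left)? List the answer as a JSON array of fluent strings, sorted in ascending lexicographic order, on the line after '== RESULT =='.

Regress:
  G ∩ del = {}  (empty — regression defined)
  G \ add = {ball_in(b4,rmC), free(right), robot_in(rmC)} \ {ball_in(b4,rmC), free(left)} = {free(right), robot_in(rmC)}
  ∪ pre   = {free(right), robot_in(rmC)} ∪ {carry(b4,left), robot_in(rmC)}
          = {carry(b4,left), free(right), robot_in(rmC)}

== RESULT ==
["carry(b4,left)", "free(right)", "robot_in(rmC)"]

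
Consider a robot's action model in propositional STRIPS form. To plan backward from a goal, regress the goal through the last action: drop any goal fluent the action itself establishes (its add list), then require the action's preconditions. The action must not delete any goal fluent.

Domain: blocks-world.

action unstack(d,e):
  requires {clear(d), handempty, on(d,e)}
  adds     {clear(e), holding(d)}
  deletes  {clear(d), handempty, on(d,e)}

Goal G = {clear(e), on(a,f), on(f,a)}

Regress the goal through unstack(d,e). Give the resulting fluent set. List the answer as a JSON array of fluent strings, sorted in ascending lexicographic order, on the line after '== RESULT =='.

Regress:
  G ∩ del = {}  (empty — regression defined)
  G \ add = {clear(e), on(a,f), on(f,a)} \ {clear(e), holding(d)} = {on(a,f), on(f,a)}
  ∪ pre   = {on(a,f), on(f,a)} ∪ {clear(d), handempty, on(d,e)}
          = {clear(d), handempty, on(a,f), on(d,e), on(f,a)}

== RESULT ==
["clear(d)", "handempty", "on(a,f)", "on(d,e)", "on(f,a)"]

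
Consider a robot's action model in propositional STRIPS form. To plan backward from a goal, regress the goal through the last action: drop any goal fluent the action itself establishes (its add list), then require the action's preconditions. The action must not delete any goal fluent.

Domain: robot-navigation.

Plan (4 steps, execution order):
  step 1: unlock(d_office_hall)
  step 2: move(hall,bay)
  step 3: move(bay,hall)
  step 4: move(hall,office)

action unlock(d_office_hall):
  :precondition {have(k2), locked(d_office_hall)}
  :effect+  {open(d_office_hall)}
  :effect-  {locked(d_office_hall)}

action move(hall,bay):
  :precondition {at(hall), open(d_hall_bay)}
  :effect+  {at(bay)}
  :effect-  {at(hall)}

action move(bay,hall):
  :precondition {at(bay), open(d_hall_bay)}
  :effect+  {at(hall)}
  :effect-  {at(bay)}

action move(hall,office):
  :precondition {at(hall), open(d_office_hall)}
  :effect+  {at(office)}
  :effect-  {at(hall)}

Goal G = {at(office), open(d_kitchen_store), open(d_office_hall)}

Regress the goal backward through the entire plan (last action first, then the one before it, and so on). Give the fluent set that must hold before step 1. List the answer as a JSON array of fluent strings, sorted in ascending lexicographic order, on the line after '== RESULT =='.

Work backward from the goal:
  through step 4 (move(hall,office)): drop {at(office)}, keep {open(d_kitchen_store), open(d_office_hall)}, require {at(hall), open(d_office_hall)}
    → {at(hall), open(d_kitchen_store), open(d_office_hall)}
  through step 3 (move(bay,hall)): drop {at(hall)}, keep {open(d_kitchen_store), open(d_office_hall)}, require {at(bay), open(d_hall_bay)}
    → {at(bay), open(d_hall_bay), open(d_kitchen_store), open(d_office_hall)}
  through step 2 (move(hall,bay)): drop {at(bay)}, keep {open(d_hall_bay), open(d_kitchen_store), open(d_office_hall)}, require {at(hall), open(d_hall_bay)}
    → {at(hall), open(d_hall_bay), open(d_kitchen_store), open(d_office_hall)}
  through step 1 (unlock(d_office_hall)): drop {open(d_office_hall)}, keep {at(hall), open(d_hall_bay), open(d_kitchen_store)}, require {have(k2), locked(d_office_hall)}
    → {at(hall), have(k2), locked(d_office_hall), open(d_hall_bay), open(d_kitchen_store)}

== RESULT ==
["at(hall)", "have(k2)", "locked(d_office_hall)", "open(d_hall_bay)", "open(d_kitchen_store)"]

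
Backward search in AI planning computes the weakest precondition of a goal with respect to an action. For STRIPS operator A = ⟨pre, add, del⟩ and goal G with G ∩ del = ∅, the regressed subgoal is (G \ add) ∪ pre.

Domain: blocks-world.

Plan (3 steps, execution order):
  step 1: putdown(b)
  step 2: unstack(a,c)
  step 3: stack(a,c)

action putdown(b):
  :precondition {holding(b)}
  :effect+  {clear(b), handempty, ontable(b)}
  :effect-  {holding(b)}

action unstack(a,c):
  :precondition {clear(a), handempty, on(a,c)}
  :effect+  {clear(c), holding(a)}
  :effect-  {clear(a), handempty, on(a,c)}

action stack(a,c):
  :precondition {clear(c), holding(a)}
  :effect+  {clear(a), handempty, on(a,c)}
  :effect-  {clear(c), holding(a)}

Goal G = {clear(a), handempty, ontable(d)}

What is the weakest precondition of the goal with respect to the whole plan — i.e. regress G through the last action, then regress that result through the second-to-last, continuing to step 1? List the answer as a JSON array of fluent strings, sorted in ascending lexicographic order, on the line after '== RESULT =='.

Work backward from the goal:
  through step 3 (stack(a,c)): drop {clear(a), handempty}, keep {ontable(d)}, require {clear(c), holding(a)}
    → {clear(c), holding(a), ontable(d)}
  through step 2 (unstack(a,c)): drop {clear(c), holding(a)}, keep {ontable(d)}, require {clear(a), handempty, on(a,c)}
    → {clear(a), handempty, on(a,c), ontable(d)}
  through step 1 (putdown(b)): drop {handempty}, keep {clear(a), on(a,c), ontable(d)}, require {holding(b)}
    → {clear(a), holding(b), on(a,c), ontable(d)}

== RESULT ==
["clear(a)", "holding(b)", "on(a,c)", "ontable(d)"]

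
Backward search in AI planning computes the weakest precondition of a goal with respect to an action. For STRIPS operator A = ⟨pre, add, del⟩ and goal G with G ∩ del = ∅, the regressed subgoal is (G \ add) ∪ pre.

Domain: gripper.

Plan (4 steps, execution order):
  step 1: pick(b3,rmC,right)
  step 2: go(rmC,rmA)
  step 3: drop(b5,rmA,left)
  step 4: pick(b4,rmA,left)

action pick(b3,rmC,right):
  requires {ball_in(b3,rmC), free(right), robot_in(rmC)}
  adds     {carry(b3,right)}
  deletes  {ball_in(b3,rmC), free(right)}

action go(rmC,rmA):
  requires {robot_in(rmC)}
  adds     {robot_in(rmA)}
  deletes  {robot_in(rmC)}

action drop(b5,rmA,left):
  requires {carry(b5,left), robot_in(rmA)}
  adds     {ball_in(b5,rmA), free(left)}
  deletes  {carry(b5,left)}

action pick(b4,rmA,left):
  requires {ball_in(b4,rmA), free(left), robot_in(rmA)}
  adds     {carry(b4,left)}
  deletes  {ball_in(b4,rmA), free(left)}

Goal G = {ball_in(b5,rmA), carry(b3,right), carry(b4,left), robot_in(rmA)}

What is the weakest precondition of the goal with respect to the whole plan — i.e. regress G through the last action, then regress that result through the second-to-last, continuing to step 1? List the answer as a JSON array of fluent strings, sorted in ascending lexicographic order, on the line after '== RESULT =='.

Work backward from the goal:
  through step 4 (pick(b4,rmA,left)): drop {carry(b4,left)}, keep {ball_in(b5,rmA), carry(b3,right), robot_in(rmA)}, require {ball_in(b4,rmA), free(left), robot_in(rmA)}
    → {ball_in(b4,rmA), ball_in(b5,rmA), carry(b3,right), free(left), robot_in(rmA)}
  through step 3 (drop(b5,rmA,left)): drop {ball_in(b5,rmA), free(left)}, keep {ball_in(b4,rmA), carry(b3,right), robot_in(rmA)}, require {carry(b5,left), robot_in(rmA)}
    → {ball_in(b4,rmA), carry(b3,right), carry(b5,left), robot_in(rmA)}
  through step 2 (go(rmC,rmA)): drop {robot_in(rmA)}, keep {ball_in(b4,rmA), carry(b3,right), carry(b5,left)}, require {robot_in(rmC)}
    → {ball_in(b4,rmA), carry(b3,right), carry(b5,left), robot_in(rmC)}
  through step 1 (pick(b3,rmC,right)): drop {carry(b3,right)}, keep {ball_in(b4,rmA), carry(b5,left), robot_in(rmC)}, require {ball_in(b3,rmC), free(right), robot_in(rmC)}
    → {ball_in(b3,rmC), ball_in(b4,rmA), carry(b5,left), free(right), robot_in(rmC)}

== RESULT ==
["ball_in(b3,rmC)", "ball_in(b4,rmA)", "carry(b5,left)", "free(right)", "robot_in(rmC)"]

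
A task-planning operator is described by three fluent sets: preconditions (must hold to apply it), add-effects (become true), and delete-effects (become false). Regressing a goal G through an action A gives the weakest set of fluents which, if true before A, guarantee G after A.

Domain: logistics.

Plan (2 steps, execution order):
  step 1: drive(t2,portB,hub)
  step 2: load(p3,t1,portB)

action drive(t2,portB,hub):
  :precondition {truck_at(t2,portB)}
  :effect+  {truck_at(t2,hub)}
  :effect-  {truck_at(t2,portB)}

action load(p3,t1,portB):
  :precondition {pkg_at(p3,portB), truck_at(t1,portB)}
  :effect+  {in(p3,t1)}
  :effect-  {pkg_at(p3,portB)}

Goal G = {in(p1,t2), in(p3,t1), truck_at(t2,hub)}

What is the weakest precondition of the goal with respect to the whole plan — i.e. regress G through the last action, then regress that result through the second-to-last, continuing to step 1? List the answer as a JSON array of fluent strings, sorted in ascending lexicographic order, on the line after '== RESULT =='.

Regress step by step:
  through step 2 (load(p3,t1,portB)): drop {in(p3,t1)}, keep {in(p1,t2), truck_at(t2,hub)}, require {pkg_at(p3,portB), truck_at(t1,portB)}
    → {in(p1,t2), pkg_at(p3,portB), truck_at(t1,portB), truck_at(t2,hub)}
  through step 1 (drive(t2,portB,hub)): drop {truck_at(t2,hub)}, keep {in(p1,t2), pkg_at(p3,portB), truck_at(t1,portB)}, require {truck_at(t2,portB)}
    → {in(p1,t2), pkg_at(p3,portB), truck_at(t1,portB), truck_at(t2,portB)}

== RESULT ==
["in(p1,t2)", "pkg_at(p3,portB)", "truck_at(t1,portB)", "truck_at(t2,portB)"]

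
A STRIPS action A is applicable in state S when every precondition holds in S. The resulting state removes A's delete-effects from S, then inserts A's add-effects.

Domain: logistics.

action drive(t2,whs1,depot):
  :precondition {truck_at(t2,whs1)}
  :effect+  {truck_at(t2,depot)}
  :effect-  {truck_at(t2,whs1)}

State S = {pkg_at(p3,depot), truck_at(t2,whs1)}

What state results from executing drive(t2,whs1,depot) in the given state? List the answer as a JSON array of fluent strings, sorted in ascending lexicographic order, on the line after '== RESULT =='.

Progress:
  pre ⊆ S: {truck_at(t2,whs1)} ⊆ S  — applicable
  S \ del = {pkg_at(p3,depot)}
  ∪ add   = {pkg_at(p3,depot), truck_at(t2,depot)}

== RESULT ==
["pkg_at(p3,depot)", "truck_at(t2,depot)"]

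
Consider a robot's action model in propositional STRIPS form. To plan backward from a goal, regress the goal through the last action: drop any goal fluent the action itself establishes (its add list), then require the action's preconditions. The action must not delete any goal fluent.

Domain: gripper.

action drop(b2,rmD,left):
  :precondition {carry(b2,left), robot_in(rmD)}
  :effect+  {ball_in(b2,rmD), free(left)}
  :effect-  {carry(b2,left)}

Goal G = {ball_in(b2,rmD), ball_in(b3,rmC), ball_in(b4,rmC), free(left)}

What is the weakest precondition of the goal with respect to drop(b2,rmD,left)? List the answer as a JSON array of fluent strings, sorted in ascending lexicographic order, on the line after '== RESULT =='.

Compute (G \ add) ∪ pre:
  G ∩ del = {}  (empty — regression defined)
  G \ add = {ball_in(b2,rmD), ball_in(b3,rmC), ball_in(b4,rmC), free(left)} \ {ball_in(b2,rmD), free(left)} = {ball_in(b3,rmC), ball_in(b4,rmC)}
  ∪ pre   = {ball_in(b3,rmC), ball_in(b4,rmC)} ∪ {carry(b2,left), robot_in(rmD)}
          = {ball_in(b3,rmC), ball_in(b4,rmC), carry(b2,left), robot_in(rmD)}

== RESULT ==
["ball_in(b3,rmC)", "ball_in(b4,rmC)", "carry(b2,left)", "robot_in(rmD)"]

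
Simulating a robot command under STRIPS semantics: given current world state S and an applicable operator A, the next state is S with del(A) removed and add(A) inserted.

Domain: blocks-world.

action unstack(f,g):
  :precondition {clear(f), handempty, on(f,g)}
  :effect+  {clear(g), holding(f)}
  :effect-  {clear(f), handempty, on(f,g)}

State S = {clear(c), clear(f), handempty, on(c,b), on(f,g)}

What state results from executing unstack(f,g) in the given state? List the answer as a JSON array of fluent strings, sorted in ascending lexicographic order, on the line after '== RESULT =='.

Progress:
  pre ⊆ S: {clear(f), handempty, on(f,g)} ⊆ S  — applicable
  S \ del = {clear(c), on(c,b)}
  ∪ add   = {clear(c), clear(g), holding(f), on(c,b)}

== RESULT ==
["clear(c)", "clear(g)", "holding(f)", "on(c,b)"]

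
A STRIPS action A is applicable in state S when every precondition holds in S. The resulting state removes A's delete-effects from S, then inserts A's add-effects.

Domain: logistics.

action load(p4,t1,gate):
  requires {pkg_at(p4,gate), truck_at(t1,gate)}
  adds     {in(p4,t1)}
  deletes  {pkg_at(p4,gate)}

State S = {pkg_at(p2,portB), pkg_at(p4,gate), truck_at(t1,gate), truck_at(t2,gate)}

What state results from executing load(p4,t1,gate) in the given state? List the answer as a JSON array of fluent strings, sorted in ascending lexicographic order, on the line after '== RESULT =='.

Progress:
  pre ⊆ S: {pkg_at(p4,gate), truck_at(t1,gate)} ⊆ S  — applicable
  S \ del = {pkg_at(p2,portB), truck_at(t1,gate), truck_at(t2,gate)}
  ∪ add   = {in(p4,t1), pkg_at(p2,portB), truck_at(t1,gate), truck_at(t2,gate)}

== RESULT ==
["in(p4,t1)", "pkg_at(p2,portB)", "truck_at(t1,gate)", "truck_at(t2,gate)"]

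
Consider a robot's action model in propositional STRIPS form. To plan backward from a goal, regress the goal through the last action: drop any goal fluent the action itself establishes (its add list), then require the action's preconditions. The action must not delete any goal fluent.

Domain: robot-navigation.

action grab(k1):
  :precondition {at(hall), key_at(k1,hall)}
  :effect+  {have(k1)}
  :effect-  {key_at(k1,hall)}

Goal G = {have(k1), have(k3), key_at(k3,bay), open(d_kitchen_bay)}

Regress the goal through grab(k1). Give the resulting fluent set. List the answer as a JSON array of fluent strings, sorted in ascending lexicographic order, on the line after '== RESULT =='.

Compute (G \ add) ∪ pre:
  G ∩ del = {}  (empty — regression defined)
  G \ add = {have(k1), have(k3), key_at(k3,bay), open(d_kitchen_bay)} \ {have(k1)} = {have(k3), key_at(k3,bay), open(d_kitchen_bay)}
  ∪ pre   = {have(k3), key_at(k3,bay), open(d_kitchen_bay)} ∪ {at(hall), key_at(k1,hall)}
          = {at(hall), have(k3), key_at(k1,hall), key_at(k3,bay), open(d_kitchen_bay)}

== RESULT ==
["at(hall)", "have(k3)", "key_at(k1,hall)", "key_at(k3,bay)", "open(d_kitchen_bay)"]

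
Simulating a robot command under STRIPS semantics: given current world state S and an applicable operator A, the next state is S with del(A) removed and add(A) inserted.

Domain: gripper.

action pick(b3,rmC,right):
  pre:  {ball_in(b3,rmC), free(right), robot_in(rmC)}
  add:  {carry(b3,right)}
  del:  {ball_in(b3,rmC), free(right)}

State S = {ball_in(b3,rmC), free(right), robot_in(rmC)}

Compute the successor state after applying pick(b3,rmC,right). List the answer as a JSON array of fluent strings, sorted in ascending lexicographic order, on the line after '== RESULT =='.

Progress:
  pre ⊆ S: {ball_in(b3,rmC), free(right), robot_in(rmC)} ⊆ S  — applicable
  S \ del = {robot_in(rmC)}
  ∪ add   = {carry(b3,right), robot_in(rmC)}

== RESULT ==
["carry(b3,right)", "robot_in(rmC)"]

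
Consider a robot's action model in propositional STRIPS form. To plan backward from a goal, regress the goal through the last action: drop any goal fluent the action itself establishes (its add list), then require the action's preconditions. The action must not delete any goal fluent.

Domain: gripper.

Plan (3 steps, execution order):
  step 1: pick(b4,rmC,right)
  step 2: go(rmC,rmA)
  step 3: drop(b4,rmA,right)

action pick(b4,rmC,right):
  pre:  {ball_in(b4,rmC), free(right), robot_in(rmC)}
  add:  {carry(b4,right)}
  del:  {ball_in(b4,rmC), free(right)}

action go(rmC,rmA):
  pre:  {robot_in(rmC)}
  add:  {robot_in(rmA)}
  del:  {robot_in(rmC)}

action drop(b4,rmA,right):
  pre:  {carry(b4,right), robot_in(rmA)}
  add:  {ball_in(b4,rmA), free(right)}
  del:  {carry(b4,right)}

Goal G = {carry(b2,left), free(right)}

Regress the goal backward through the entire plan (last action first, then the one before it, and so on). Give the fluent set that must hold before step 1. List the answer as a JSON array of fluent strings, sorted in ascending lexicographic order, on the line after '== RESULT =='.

Regress step by step:
  through step 3 (drop(b4,rmA,right)): drop {free(right)}, keep {carry(b2,left)}, require {carry(b4,right), robot_in(rmA)}
    → {carry(b2,left), carry(b4,right), robot_in(rmA)}
  through step 2 (go(rmC,rmA)): drop {robot_in(rmA)}, keep {carry(b2,left), carry(b4,right)}, require {robot_in(rmC)}
    → {carry(b2,left), carry(b4,right), robot_in(rmC)}
  through step 1 (pick(b4,rmC,right)): drop {carry(b4,right)}, keep {carry(b2,left), robot_in(rmC)}, require {ball_in(b4,rmC), free(right), robot_in(rmC)}
    → {ball_in(b4,rmC), carry(b2,left), free(right), robot_in(rmC)}

== RESULT ==
["ball_in(b4,rmC)", "carry(b2,left)", "free(right)", "robot_in(rmC)"]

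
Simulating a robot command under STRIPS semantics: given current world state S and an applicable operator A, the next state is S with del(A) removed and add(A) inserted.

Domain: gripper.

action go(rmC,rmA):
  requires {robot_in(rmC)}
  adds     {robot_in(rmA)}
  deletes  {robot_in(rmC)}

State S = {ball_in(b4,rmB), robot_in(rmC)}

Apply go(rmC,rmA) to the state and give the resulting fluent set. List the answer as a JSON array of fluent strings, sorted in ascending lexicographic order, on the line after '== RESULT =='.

Progress:
  pre ⊆ S: {robot_in(rmC)} ⊆ S  — applicable
  S \ del = {ball_in(b4,rmB)}
  ∪ add   = {ball_in(b4,rmB), robot_in(rmA)}

== RESULT ==
["ball_in(b4,rmB)", "robot_in(rmA)"]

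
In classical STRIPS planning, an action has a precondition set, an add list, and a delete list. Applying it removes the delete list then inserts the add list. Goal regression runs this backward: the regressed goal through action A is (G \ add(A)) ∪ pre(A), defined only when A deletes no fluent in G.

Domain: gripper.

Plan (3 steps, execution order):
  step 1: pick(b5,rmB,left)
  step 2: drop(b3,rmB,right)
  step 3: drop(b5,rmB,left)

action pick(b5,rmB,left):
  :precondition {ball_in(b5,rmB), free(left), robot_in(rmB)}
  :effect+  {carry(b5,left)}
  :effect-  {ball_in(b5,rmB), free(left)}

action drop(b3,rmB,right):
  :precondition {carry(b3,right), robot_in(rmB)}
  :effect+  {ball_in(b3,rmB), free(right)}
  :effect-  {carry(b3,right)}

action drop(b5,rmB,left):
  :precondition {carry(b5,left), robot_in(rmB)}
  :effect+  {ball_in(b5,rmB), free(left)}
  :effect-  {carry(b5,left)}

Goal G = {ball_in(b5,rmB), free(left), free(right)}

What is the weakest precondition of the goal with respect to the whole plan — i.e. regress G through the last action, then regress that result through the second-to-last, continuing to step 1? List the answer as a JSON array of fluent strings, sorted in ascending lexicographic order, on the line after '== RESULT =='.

Work backward from the goal:
  through step 3 (drop(b5,rmB,left)): drop {ball_in(b5,rmB), free(left)}, keep {free(right)}, require {carry(b5,left), robot_in(rmB)}
    → {carry(b5,left), free(right), robot_in(rmB)}
  through step 2 (drop(b3,rmB,right)): drop {free(right)}, keep {carry(b5,left), robot_in(rmB)}, require {carry(b3,right), robot_in(rmB)}
    → {carry(b3,right), carry(b5,left), robot_in(rmB)}
  through step 1 (pick(b5,rmB,left)): drop {carry(b5,left)}, keep {carry(b3,right), robot_in(rmB)}, require {ball_in(b5,rmB), free(left), robot_in(rmB)}
    → {ball_in(b5,rmB), carry(b3,right), free(left), robot_in(rmB)}

== RESULT ==
["ball_in(b5,rmB)", "carry(b3,right)", "free(left)", "robot_in(rmB)"]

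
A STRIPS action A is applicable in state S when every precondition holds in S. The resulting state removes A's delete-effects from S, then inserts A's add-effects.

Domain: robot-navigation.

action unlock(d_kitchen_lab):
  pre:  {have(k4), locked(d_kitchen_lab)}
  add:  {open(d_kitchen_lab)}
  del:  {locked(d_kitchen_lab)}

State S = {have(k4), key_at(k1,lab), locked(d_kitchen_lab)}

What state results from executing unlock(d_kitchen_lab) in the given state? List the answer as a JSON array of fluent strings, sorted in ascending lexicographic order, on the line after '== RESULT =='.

Compute (S \ del) ∪ add:
  pre ⊆ S: {have(k4), locked(d_kitchen_lab)} ⊆ S  — applicable
  S \ del = {have(k4), key_at(k1,lab)}
  ∪ add   = {have(k4), key_at(k1,lab), open(d_kitchen_lab)}

== RESULT ==
["have(k4)", "key_at(k1,lab)", "open(d_kitchen_lab)"]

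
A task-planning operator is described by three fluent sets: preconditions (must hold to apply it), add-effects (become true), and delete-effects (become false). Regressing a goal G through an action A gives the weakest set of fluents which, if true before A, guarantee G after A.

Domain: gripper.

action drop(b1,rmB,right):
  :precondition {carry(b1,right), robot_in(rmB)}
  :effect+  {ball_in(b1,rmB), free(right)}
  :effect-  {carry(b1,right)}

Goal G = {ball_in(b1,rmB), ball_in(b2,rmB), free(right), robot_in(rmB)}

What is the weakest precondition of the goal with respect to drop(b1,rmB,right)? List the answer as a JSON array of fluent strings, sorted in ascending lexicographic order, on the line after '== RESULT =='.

Regress:
  G ∩ del = {}  (empty — regression defined)
  G \ add = {ball_in(b1,rmB), ball_in(b2,rmB), free(right), robot_in(rmB)} \ {ball_in(b1,rmB), free(right)} = {ball_in(b2,rmB), robot_in(rmB)}
  ∪ pre   = {ball_in(b2,rmB), robot_in(rmB)} ∪ {carry(b1,right), robot_in(rmB)}
          = {ball_in(b2,rmB), carry(b1,right), robot_in(rmB)}

== RESULT ==
["ball_in(b2,rmB)", "carry(b1,right)", "robot_in(rmB)"]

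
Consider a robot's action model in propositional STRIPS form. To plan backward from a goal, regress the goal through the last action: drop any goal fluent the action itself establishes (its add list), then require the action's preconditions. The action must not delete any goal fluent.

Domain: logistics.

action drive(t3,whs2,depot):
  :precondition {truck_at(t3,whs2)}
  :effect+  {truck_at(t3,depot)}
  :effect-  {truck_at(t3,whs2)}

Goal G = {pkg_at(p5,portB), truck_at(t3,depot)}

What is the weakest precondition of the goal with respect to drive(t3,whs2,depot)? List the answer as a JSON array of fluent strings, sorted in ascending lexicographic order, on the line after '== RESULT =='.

Compute (G \ add) ∪ pre:
  G ∩ del = {}  (empty — regression defined)
  G \ add = {pkg_at(p5,portB), truck_at(t3,depot)} \ {truck_at(t3,depot)} = {pkg_at(p5,portB)}
  ∪ pre   = {pkg_at(p5,portB)} ∪ {truck_at(t3,whs2)}
          = {pkg_at(p5,portB), truck_at(t3,whs2)}

== RESULT ==
["pkg_at(p5,portB)", "truck_at(t3,whs2)"]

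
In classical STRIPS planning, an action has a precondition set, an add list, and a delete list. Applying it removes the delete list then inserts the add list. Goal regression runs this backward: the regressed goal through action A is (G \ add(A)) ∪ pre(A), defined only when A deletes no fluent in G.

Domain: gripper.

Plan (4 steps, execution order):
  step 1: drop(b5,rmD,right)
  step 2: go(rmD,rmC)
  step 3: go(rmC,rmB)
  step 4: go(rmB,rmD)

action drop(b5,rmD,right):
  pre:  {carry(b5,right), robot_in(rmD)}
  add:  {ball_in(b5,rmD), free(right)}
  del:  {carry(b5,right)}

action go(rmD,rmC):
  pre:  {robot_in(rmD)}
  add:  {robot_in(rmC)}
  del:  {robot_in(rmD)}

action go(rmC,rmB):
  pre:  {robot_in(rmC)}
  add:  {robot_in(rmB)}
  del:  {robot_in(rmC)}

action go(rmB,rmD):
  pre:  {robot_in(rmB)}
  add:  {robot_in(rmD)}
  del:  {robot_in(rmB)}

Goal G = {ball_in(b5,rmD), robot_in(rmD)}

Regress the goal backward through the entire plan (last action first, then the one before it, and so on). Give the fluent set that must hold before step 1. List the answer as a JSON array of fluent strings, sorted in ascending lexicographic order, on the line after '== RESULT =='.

Regress step by step:
  through step 4 (go(rmB,rmD)): drop {robot_in(rmD)}, keep {ball_in(b5,rmD)}, require {robot_in(rmB)}
    → {ball_in(b5,rmD), robot_in(rmB)}
  through step 3 (go(rmC,rmB)): drop {robot_in(rmB)}, keep {ball_in(b5,rmD)}, require {robot_in(rmC)}
    → {ball_in(b5,rmD), robot_in(rmC)}
  through step 2 (go(rmD,rmC)): drop {robot_in(rmC)}, keep {ball_in(b5,rmD)}, require {robot_in(rmD)}
    → {ball_in(b5,rmD), robot_in(rmD)}
  through step 1 (drop(b5,rmD,right)): drop {ball_in(b5,rmD)}, keep {robot_in(rmD)}, require {carry(b5,right), robot_in(rmD)}
    → {carry(b5,right), robot_in(rmD)}

== RESULT ==
["carry(b5,right)", "robot_in(rmD)"]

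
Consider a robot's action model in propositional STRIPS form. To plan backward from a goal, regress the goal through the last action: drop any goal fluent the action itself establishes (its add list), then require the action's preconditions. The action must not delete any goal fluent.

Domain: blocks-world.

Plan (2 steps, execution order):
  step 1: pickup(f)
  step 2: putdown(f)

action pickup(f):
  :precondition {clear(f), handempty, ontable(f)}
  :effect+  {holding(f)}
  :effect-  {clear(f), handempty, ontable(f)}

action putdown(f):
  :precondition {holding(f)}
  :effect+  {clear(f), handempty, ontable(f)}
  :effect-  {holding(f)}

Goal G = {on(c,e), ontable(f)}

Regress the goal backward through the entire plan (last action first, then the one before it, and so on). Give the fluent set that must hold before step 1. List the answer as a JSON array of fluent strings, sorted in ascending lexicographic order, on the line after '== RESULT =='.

Work backward from the goal:
  through step 2 (putdown(f)): drop {ontable(f)}, keep {on(c,e)}, require {holding(f)}
    → {holding(f), on(c,e)}
  through step 1 (pickup(f)): drop {holding(f)}, keep {on(c,e)}, require {clear(f), handempty, ontable(f)}
    → {clear(f), handempty, on(c,e), ontable(f)}

== RESULT ==
["clear(f)", "handempty", "on(c,e)", "ontable(f)"]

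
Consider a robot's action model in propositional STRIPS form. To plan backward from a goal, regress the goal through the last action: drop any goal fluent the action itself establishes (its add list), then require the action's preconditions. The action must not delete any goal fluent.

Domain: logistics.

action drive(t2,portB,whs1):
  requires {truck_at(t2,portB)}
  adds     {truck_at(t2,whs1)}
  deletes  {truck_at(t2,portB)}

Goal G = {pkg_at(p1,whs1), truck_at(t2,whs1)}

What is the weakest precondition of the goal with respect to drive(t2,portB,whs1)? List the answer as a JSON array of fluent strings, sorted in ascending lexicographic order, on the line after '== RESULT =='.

Compute (G \ add) ∪ pre:
  G ∩ del = {}  (empty — regression defined)
  G \ add = {pkg_at(p1,whs1), truck_at(t2,whs1)} \ {truck_at(t2,whs1)} = {pkg_at(p1,whs1)}
  ∪ pre   = {pkg_at(p1,whs1)} ∪ {truck_at(t2,portB)}
          = {pkg_at(p1,whs1), truck_at(t2,portB)}

== RESULT ==
["pkg_at(p1,whs1)", "truck_at(t2,portB)"]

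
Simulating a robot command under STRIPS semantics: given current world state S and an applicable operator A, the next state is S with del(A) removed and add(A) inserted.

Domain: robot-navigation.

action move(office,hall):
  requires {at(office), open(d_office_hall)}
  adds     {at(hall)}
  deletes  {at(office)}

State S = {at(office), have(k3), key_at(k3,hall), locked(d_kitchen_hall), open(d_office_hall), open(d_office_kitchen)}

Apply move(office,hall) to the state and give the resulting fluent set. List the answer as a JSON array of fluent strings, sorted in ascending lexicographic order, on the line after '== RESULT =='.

Progress:
  pre ⊆ S: {at(office), open(d_office_hall)} ⊆ S  — applicable
  S \ del = {have(k3), key_at(k3,hall), locked(d_kitchen_hall), open(d_office_hall), open(d_office_kitchen)}
  ∪ add   = {at(hall), have(k3), key_at(k3,hall), locked(d_kitchen_hall), open(d_office_hall), open(d_office_kitchen)}

== RESULT ==
["at(hall)", "have(k3)", "key_at(k3,hall)", "locked(d_kitchen_hall)", "open(d_office_hall)", "open(d_office_kitchen)"]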